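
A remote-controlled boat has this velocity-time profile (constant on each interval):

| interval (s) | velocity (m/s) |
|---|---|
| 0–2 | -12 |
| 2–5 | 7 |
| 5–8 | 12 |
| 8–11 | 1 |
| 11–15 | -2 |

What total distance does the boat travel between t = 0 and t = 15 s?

92 m

Distance (not displacement) is the total path length: add the absolute areas under v-t.
0–2 s: |-12| × 2 = 24 m
2–5 s: |7| × 3 = 21 m
5–8 s: |12| × 3 = 36 m
8–11 s: |1| × 3 = 3 m
11–15 s: |-2| × 4 = 8 m
Total distance = 92 m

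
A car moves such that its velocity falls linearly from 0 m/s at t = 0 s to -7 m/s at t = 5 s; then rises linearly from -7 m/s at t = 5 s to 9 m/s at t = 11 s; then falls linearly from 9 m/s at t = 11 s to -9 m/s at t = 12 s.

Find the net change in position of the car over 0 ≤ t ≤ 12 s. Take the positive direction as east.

Net displacement equals the area under the velocity-time graph (areas below the axis count negative).
0–5 s: ½(0 + -7)(5) = -17.5 m
5–11 s: ½(-7 + 9)(6) = 6 m
11–12 s: ½(9 + -9)(1) = 0 m
Net displacement = -11.5 m

-11.5 m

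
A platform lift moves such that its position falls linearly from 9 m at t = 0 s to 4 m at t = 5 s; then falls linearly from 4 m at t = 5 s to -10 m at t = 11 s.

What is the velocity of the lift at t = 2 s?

Velocity is the slope of the x-t graph on 0–5 s: (4 − 9)/(5 − 0) = -1 m/s.

-1 m/s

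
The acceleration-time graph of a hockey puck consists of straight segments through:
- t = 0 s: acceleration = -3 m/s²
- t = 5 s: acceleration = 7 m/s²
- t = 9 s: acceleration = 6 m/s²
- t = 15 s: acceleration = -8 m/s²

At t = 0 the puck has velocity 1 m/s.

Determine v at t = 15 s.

31 m/s

Δv equals the area under the a-t graph; then v = v₀ + Δv.
0–5 s: ½(-3 + 7)(5) = 10 m/s
5–9 s: ½(7 + 6)(4) = 26 m/s
9–15 s: ½(6 + -8)(6) = -6 m/s
Δv = 30 m/s, so v(15) = 1 + (30) = 31 m/s.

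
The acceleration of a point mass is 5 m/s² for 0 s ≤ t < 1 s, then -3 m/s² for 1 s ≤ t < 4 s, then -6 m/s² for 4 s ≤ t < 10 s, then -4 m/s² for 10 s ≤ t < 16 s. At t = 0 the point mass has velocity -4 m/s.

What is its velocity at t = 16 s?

-68 m/s

Δv equals the area under the a-t graph; then v = v₀ + Δv.
0–1 s: 5 × 1 = 5 m/s
1–4 s: -3 × 3 = -9 m/s
4–10 s: -6 × 6 = -36 m/s
10–16 s: -4 × 6 = -24 m/s
Δv = -64 m/s, so v(16) = -4 + (-64) = -68 m/s.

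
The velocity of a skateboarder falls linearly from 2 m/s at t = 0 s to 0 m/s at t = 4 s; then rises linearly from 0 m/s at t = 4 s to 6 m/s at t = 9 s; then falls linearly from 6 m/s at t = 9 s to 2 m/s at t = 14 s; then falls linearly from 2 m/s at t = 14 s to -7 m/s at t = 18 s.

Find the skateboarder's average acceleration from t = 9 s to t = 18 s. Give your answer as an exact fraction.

-13/9 m/s²

Average acceleration = Δv/Δt = (-7 − 6)/(18 − 9) = -13/9 m/s².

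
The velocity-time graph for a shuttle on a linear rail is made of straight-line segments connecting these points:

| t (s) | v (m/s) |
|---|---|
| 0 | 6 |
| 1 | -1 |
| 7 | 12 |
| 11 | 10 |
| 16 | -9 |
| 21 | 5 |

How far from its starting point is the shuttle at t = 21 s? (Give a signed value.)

Displacement is the signed area under the v-t curve.
0–1 s: ½(6 + -1)(1) = 2.5 m
1–7 s: ½(-1 + 12)(6) = 33 m
7–11 s: ½(12 + 10)(4) = 44 m
11–16 s: ½(10 + -9)(5) = 2.5 m
16–21 s: ½(-9 + 5)(5) = -10 m
Net displacement = 72 m

72 m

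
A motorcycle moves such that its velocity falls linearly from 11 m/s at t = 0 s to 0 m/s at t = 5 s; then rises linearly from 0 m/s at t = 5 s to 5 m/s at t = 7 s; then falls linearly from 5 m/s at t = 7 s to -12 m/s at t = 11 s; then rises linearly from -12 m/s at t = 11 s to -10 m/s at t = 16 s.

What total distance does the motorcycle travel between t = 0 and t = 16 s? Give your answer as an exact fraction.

Total distance travelled is ∫|v| dt — sum the magnitudes of each area piece.
0–5 s: |½(11 + 0)(5)| = 27.5 m
5–7 s: |½(0 + 5)(2)| = 5 m
7–11 s: v = 0 at t = 139/17 s; triangle areas 50/17 + 288/17 = 338/17 m
11–16 s: |½(-12 + -10)(5)| = 55 m
Total distance = 3651/34 m

3651/34 m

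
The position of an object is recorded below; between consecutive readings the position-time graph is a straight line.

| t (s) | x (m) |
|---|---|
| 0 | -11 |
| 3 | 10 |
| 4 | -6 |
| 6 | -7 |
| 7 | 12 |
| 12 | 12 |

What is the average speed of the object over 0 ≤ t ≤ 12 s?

4.75 m/s

Average speed = (total path length)/(elapsed time); on a piecewise-linear x-t graph the path length is Σ|Δx|.
0–3 s: |Δx| = |10 − -11| = 21 m
3–4 s: |Δx| = |-6 − 10| = 16 m
4–6 s: |Δx| = |-7 − -6| = 1 m
6–7 s: |Δx| = |12 − -7| = 19 m
7–12 s: |Δx| = |12 − 12| = 0 m
Total path = 57 m; average speed = 57/12 = 4.75 m/s.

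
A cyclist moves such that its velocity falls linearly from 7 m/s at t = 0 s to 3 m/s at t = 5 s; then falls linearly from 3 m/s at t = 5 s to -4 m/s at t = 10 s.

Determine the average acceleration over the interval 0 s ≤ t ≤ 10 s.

-1.1 m/s²

Average acceleration = Δv/Δt = (-4 − 7)/(10 − 0) = -1.1 m/s².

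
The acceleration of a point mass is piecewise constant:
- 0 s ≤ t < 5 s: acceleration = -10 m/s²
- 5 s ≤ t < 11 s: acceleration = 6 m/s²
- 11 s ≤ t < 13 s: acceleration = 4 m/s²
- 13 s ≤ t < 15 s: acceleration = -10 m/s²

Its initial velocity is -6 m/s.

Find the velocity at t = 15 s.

Δv equals the area under the a-t graph; then v = v₀ + Δv.
0–5 s: -10 × 5 = -50 m/s
5–11 s: 6 × 6 = 36 m/s
11–13 s: 4 × 2 = 8 m/s
13–15 s: -10 × 2 = -20 m/s
Δv = -26 m/s, so v(15) = -6 + (-26) = -32 m/s.

-32 m/s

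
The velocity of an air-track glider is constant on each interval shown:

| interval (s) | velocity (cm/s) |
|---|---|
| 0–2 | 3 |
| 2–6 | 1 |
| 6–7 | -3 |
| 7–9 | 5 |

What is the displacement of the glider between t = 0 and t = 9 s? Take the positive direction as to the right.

Net displacement equals the area under the velocity-time graph (areas below the axis count negative).
0–2 s: 3 × 2 = 6 cm
2–6 s: 1 × 4 = 4 cm
6–7 s: -3 × 1 = -3 cm
7–9 s: 5 × 2 = 10 cm
Net displacement = 17 cm

17 cm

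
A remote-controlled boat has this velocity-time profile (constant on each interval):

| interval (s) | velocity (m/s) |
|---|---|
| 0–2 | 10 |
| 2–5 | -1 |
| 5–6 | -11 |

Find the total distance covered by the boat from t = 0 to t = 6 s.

Total distance travelled is ∫|v| dt — sum the magnitudes of each area piece.
0–2 s: |10| × 2 = 20 m
2–5 s: |-1| × 3 = 3 m
5–6 s: |-11| × 1 = 11 m
Total distance = 34 m

34 m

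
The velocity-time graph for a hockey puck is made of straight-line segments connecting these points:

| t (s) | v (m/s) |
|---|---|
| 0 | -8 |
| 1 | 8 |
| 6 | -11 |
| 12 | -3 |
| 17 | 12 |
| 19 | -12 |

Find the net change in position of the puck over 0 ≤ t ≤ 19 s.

-27 m

Displacement is the signed area under the v-t curve.
0–1 s: ½(-8 + 8)(1) = 0 m
1–6 s: ½(8 + -11)(5) = -7.5 m
6–12 s: ½(-11 + -3)(6) = -42 m
12–17 s: ½(-3 + 12)(5) = 22.5 m
17–19 s: ½(12 + -12)(2) = 0 m
Net displacement = -27 m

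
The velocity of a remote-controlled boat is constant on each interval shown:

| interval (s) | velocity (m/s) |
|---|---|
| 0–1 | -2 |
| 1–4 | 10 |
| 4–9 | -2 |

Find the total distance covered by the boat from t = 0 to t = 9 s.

42 m

Total distance travelled is ∫|v| dt — sum the magnitudes of each area piece.
0–1 s: |-2| × 1 = 2 m
1–4 s: |10| × 3 = 30 m
4–9 s: |-2| × 5 = 10 m
Total distance = 42 m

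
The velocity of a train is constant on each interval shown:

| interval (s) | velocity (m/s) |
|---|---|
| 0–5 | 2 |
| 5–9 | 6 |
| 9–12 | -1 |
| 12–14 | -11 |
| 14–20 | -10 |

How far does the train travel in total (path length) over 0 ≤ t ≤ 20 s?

Total distance travelled is ∫|v| dt — sum the magnitudes of each area piece.
0–5 s: |2| × 5 = 10 m
5–9 s: |6| × 4 = 24 m
9–12 s: |-1| × 3 = 3 m
12–14 s: |-11| × 2 = 22 m
14–20 s: |-10| × 6 = 60 m
Total distance = 119 m

119 m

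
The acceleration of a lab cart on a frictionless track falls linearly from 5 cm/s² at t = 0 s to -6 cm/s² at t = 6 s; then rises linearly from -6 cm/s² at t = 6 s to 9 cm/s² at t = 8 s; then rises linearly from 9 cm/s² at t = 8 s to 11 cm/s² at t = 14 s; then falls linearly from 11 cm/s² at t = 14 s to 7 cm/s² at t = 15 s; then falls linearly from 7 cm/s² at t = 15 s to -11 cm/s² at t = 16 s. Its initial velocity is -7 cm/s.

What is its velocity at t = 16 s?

Δv equals the area under the a-t graph; then v = v₀ + Δv.
0–6 s: ½(5 + -6)(6) = -3 cm/s
6–8 s: ½(-6 + 9)(2) = 3 cm/s
8–14 s: ½(9 + 11)(6) = 60 cm/s
14–15 s: ½(11 + 7)(1) = 9 cm/s
15–16 s: ½(7 + -11)(1) = -2 cm/s
Δv = 67 cm/s, so v(16) = -7 + (67) = 60 cm/s.

60 cm/s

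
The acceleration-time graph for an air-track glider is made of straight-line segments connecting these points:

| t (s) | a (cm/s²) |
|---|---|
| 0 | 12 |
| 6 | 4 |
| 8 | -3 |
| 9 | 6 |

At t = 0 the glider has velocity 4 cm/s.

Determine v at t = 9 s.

54.5 cm/s

Δv equals the area under the a-t graph; then v = v₀ + Δv.
0–6 s: ½(12 + 4)(6) = 48 cm/s
6–8 s: ½(4 + -3)(2) = 1 cm/s
8–9 s: ½(-3 + 6)(1) = 1.5 cm/s
Δv = 50.5 cm/s, so v(9) = 4 + (50.5) = 54.5 cm/s.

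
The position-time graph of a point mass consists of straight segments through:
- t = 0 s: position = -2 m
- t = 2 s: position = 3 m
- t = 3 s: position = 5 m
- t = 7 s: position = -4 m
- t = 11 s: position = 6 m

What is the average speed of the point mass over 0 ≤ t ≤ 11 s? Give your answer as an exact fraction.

26/11 m/s

Average speed = (total path length)/(elapsed time); on a piecewise-linear x-t graph the path length is Σ|Δx|.
0–2 s: |Δx| = |3 − -2| = 5 m
2–3 s: |Δx| = |5 − 3| = 2 m
3–7 s: |Δx| = |-4 − 5| = 9 m
7–11 s: |Δx| = |6 − -4| = 10 m
Total path = 26 m; average speed = 26/11 = 26/11 m/s.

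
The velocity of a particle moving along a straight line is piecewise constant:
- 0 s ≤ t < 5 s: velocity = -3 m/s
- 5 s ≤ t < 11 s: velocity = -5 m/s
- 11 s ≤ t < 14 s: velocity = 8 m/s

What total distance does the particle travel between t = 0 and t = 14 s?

69 m

Distance (not displacement) is the total path length: add the absolute areas under v-t.
0–5 s: |-3| × 5 = 15 m
5–11 s: |-5| × 6 = 30 m
11–14 s: |8| × 3 = 24 m
Total distance = 69 m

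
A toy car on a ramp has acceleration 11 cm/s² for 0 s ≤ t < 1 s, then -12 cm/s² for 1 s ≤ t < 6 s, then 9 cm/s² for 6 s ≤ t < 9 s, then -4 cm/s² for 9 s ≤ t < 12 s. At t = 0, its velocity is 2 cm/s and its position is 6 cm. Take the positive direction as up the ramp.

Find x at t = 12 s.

On each constant-a segment, Δv = aΔt and Δx = v₀Δt + ½aΔt²; chain segment to segment.
0–1 s: v starts 2 cm/s; Δx = 2·1 + ½·11·1² = 7.5 cm; v ends 13 cm/s.
1–6 s: v starts 13 cm/s; Δx = 13·5 + ½·-12·5² = -85 cm; v ends -47 cm/s.
6–9 s: v starts -47 cm/s; Δx = -47·3 + ½·9·3² = -100.5 cm; v ends -20 cm/s.
9–12 s: v starts -20 cm/s; Δx = -20·3 + ½·-4·3² = -78 cm; v ends -32 cm/s.
x(12) = 6 + Σ Δx = -250 cm.

-250 cm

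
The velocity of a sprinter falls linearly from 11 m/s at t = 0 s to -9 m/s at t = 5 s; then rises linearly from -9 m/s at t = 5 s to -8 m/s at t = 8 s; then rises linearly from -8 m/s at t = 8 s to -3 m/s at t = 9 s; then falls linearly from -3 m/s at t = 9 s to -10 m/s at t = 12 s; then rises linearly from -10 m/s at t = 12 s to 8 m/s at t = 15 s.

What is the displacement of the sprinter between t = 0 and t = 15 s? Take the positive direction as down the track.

Net displacement equals the area under the velocity-time graph (areas below the axis count negative).
0–5 s: ½(11 + -9)(5) = 5 m
5–8 s: ½(-9 + -8)(3) = -25.5 m
8–9 s: ½(-8 + -3)(1) = -5.5 m
9–12 s: ½(-3 + -10)(3) = -19.5 m
12–15 s: ½(-10 + 8)(3) = -3 m
Net displacement = -48.5 m

-48.5 m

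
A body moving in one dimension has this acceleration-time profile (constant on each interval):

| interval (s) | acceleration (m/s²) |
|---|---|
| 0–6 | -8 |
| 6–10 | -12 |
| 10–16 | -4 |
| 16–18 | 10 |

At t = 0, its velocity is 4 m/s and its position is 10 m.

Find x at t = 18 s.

On each constant-a segment, Δv = aΔt and Δx = v₀Δt + ½aΔt²; chain segment to segment.
0–6 s: v starts 4 m/s; Δx = 4·6 + ½·-8·6² = -120 m; v ends -44 m/s.
6–10 s: v starts -44 m/s; Δx = -44·4 + ½·-12·4² = -272 m; v ends -92 m/s.
10–16 s: v starts -92 m/s; Δx = -92·6 + ½·-4·6² = -624 m; v ends -116 m/s.
16–18 s: v starts -116 m/s; Δx = -116·2 + ½·10·2² = -212 m; v ends -96 m/s.
x(18) = 10 + Σ Δx = -1218 m.

-1218 m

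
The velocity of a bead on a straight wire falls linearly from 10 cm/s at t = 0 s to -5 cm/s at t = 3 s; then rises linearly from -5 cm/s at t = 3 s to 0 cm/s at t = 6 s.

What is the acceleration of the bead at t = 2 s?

Acceleration is the slope of the v-t graph on 0–3 s: (-5 − 10)/(3 − 0) = -5 cm/s².

-5 cm/s²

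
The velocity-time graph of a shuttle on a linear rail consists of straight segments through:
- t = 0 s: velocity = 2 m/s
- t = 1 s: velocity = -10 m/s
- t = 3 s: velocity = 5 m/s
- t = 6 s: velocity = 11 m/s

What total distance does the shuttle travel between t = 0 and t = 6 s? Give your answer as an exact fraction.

110/3 m

Distance (not displacement) is the total path length: add the absolute areas under v-t.
0–1 s: v = 0 at t = 1/6 s; triangle areas 1/6 + 25/6 = 13/3 m
1–3 s: v = 0 at t = 7/3 s; triangle areas 20/3 + 5/3 = 25/3 m
3–6 s: |½(5 + 11)(3)| = 24 m
Total distance = 110/3 m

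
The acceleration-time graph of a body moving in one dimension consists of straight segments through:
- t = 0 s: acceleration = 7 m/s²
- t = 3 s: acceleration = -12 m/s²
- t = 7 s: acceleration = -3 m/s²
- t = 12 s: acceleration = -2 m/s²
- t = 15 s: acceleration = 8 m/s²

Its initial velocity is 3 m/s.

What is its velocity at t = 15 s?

-38 m/s

Δv equals the area under the a-t graph; then v = v₀ + Δv.
0–3 s: ½(7 + -12)(3) = -7.5 m/s
3–7 s: ½(-12 + -3)(4) = -30 m/s
7–12 s: ½(-3 + -2)(5) = -12.5 m/s
12–15 s: ½(-2 + 8)(3) = 9 m/s
Δv = -41 m/s, so v(15) = 3 + (-41) = -38 m/s.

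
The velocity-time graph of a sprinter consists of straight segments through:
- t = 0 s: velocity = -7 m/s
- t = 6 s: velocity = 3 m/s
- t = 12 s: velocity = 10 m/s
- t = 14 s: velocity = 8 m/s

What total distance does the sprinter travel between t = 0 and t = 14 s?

Distance (not displacement) is the total path length: add the absolute areas under v-t.
0–6 s: v = 0 at t = 4.2 s; triangle areas 14.7 + 2.7 = 17.4 m
6–12 s: |½(3 + 10)(6)| = 39 m
12–14 s: |½(10 + 8)(2)| = 18 m
Total distance = 74.4 m

74.4 m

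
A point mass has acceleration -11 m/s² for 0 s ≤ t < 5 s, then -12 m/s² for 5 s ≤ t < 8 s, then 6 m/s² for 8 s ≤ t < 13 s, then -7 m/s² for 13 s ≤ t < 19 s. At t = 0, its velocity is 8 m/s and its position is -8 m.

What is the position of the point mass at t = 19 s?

-1084.5 m

On each constant-a segment, Δv = aΔt and Δx = v₀Δt + ½aΔt²; chain segment to segment.
0–5 s: v starts 8 m/s; Δx = 8·5 + ½·-11·5² = -97.5 m; v ends -47 m/s.
5–8 s: v starts -47 m/s; Δx = -47·3 + ½·-12·3² = -195 m; v ends -83 m/s.
8–13 s: v starts -83 m/s; Δx = -83·5 + ½·6·5² = -340 m; v ends -53 m/s.
13–19 s: v starts -53 m/s; Δx = -53·6 + ½·-7·6² = -444 m; v ends -95 m/s.
x(19) = -8 + Σ Δx = -1084.5 m.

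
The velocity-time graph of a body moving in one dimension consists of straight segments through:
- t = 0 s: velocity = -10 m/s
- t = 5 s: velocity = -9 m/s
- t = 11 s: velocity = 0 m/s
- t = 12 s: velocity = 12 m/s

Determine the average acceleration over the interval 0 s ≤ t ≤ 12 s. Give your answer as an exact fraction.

Average acceleration = Δv/Δt = (12 − -10)/(12 − 0) = 11/6 m/s².

11/6 m/s²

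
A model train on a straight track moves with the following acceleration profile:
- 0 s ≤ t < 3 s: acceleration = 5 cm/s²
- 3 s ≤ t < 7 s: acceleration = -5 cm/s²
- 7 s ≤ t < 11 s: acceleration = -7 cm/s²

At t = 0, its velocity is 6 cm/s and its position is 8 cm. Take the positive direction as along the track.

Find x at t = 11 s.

On each constant-a segment, Δv = aΔt and Δx = v₀Δt + ½aΔt²; chain segment to segment.
0–3 s: v starts 6 cm/s; Δx = 6·3 + ½·5·3² = 40.5 cm; v ends 21 cm/s.
3–7 s: v starts 21 cm/s; Δx = 21·4 + ½·-5·4² = 44 cm; v ends 1 cm/s.
7–11 s: v starts 1 cm/s; Δx = 1·4 + ½·-7·4² = -52 cm; v ends -27 cm/s.
x(11) = 8 + Σ Δx = 40.5 cm.

40.5 cm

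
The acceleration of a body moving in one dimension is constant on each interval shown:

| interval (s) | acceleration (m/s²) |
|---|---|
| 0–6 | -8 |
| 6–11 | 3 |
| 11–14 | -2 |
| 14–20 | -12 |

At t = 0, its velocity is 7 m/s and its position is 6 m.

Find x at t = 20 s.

-758.5 m

On each constant-a segment, Δv = aΔt and Δx = v₀Δt + ½aΔt²; chain segment to segment.
0–6 s: v starts 7 m/s; Δx = 7·6 + ½·-8·6² = -102 m; v ends -41 m/s.
6–11 s: v starts -41 m/s; Δx = -41·5 + ½·3·5² = -167.5 m; v ends -26 m/s.
11–14 s: v starts -26 m/s; Δx = -26·3 + ½·-2·3² = -87 m; v ends -32 m/s.
14–20 s: v starts -32 m/s; Δx = -32·6 + ½·-12·6² = -408 m; v ends -104 m/s.
x(20) = 6 + Σ Δx = -758.5 m.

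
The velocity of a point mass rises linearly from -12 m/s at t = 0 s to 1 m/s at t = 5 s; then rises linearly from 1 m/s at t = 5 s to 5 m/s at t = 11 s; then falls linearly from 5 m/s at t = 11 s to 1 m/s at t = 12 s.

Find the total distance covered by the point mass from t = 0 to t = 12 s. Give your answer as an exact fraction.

Distance (not displacement) is the total path length: add the absolute areas under v-t.
0–5 s: v = 0 at t = 60/13 s; triangle areas 360/13 + 5/26 = 725/26 m
5–11 s: |½(1 + 5)(6)| = 18 m
11–12 s: |½(5 + 1)(1)| = 3 m
Total distance = 1271/26 m

1271/26 m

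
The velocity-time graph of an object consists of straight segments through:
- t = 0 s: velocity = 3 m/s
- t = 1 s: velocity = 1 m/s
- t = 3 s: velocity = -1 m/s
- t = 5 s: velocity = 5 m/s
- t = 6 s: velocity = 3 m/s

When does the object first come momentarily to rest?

v changes sign on 1–3 s (from 1 to -1); the graph is linear there, so v = 0 at t = 1 + (-1)·(3 − 1)/(-1 − 1) = 2 s.

t = 2 s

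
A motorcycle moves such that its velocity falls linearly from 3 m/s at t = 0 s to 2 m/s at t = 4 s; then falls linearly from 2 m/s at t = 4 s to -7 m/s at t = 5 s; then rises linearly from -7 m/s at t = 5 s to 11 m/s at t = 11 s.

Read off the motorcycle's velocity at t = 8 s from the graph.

2 m/s

On 5–11 s the graph is linear from -7 to 11 m/s: v(8) = -7 + (11 − -7)·(8 − 5)/(11 − 5) = 2 m/s.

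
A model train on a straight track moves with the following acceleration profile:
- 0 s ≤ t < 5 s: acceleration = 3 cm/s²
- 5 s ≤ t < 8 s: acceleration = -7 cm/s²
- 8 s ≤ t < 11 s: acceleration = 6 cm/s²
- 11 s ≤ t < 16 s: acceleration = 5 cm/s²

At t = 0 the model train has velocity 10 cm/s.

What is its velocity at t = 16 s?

Δv equals the area under the a-t graph; then v = v₀ + Δv.
0–5 s: 3 × 5 = 15 cm/s
5–8 s: -7 × 3 = -21 cm/s
8–11 s: 6 × 3 = 18 cm/s
11–16 s: 5 × 5 = 25 cm/s
Δv = 37 cm/s, so v(16) = 10 + (37) = 47 cm/s.

47 cm/s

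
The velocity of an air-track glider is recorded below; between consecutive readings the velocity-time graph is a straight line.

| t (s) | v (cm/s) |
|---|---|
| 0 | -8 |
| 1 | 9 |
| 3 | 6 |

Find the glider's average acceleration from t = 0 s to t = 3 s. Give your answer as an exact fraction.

Average acceleration = Δv/Δt = (6 − -8)/(3 − 0) = 14/3 cm/s².

14/3 cm/s²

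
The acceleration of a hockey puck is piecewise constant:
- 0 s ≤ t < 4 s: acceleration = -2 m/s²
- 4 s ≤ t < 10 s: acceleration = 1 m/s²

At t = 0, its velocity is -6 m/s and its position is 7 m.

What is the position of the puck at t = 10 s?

On each constant-a segment, Δv = aΔt and Δx = v₀Δt + ½aΔt²; chain segment to segment.
0–4 s: v starts -6 m/s; Δx = -6·4 + ½·-2·4² = -40 m; v ends -14 m/s.
4–10 s: v starts -14 m/s; Δx = -14·6 + ½·1·6² = -66 m; v ends -8 m/s.
x(10) = 7 + Σ Δx = -99 m.

-99 m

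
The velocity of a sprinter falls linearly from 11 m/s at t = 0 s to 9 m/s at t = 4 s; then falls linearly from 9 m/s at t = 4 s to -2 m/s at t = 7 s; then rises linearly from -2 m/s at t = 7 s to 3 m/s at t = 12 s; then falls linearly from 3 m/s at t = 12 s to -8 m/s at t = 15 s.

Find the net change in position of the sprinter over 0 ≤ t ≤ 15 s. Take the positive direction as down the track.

45.5 m

Net displacement equals the area under the velocity-time graph (areas below the axis count negative).
0–4 s: ½(11 + 9)(4) = 40 m
4–7 s: ½(9 + -2)(3) = 10.5 m
7–12 s: ½(-2 + 3)(5) = 2.5 m
12–15 s: ½(3 + -8)(3) = -7.5 m
Net displacement = 45.5 m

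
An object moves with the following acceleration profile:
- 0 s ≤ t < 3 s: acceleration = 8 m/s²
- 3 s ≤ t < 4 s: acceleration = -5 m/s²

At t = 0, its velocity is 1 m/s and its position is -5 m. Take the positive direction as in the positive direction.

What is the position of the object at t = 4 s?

56.5 m

On each constant-a segment, Δv = aΔt and Δx = v₀Δt + ½aΔt²; chain segment to segment.
0–3 s: v starts 1 m/s; Δx = 1·3 + ½·8·3² = 39 m; v ends 25 m/s.
3–4 s: v starts 25 m/s; Δx = 25·1 + ½·-5·1² = 22.5 m; v ends 20 m/s.
x(4) = -5 + Σ Δx = 56.5 m.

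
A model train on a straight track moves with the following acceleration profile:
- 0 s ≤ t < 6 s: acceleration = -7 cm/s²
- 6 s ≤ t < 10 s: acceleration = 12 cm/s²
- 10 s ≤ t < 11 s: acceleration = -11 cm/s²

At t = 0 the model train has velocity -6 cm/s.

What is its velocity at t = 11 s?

-11 cm/s

Δv equals the area under the a-t graph; then v = v₀ + Δv.
0–6 s: -7 × 6 = -42 cm/s
6–10 s: 12 × 4 = 48 cm/s
10–11 s: -11 × 1 = -11 cm/s
Δv = -5 cm/s, so v(11) = -6 + (-5) = -11 cm/s.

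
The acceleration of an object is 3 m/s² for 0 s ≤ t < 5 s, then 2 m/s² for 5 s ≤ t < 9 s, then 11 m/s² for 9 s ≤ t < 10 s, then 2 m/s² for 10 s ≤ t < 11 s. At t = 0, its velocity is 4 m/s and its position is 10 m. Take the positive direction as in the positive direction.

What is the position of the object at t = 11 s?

On each constant-a segment, Δv = aΔt and Δx = v₀Δt + ½aΔt²; chain segment to segment.
0–5 s: v starts 4 m/s; Δx = 4·5 + ½·3·5² = 57.5 m; v ends 19 m/s.
5–9 s: v starts 19 m/s; Δx = 19·4 + ½·2·4² = 92 m; v ends 27 m/s.
9–10 s: v starts 27 m/s; Δx = 27·1 + ½·11·1² = 32.5 m; v ends 38 m/s.
10–11 s: v starts 38 m/s; Δx = 38·1 + ½·2·1² = 39 m; v ends 40 m/s.
x(11) = 10 + Σ Δx = 231 m.

231 m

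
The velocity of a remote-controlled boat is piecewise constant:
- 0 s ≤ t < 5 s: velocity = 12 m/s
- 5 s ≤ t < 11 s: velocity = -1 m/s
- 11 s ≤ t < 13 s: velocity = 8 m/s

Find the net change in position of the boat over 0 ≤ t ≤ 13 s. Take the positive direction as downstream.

70 m

Net displacement equals the area under the velocity-time graph (areas below the axis count negative).
0–5 s: 12 × 5 = 60 m
5–11 s: -1 × 6 = -6 m
11–13 s: 8 × 2 = 16 m
Net displacement = 70 m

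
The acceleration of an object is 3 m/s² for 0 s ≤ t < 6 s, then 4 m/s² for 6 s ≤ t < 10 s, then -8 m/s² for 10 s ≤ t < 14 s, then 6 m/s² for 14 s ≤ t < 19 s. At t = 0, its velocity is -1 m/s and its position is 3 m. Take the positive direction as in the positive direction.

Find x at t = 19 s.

299 m

On each constant-a segment, Δv = aΔt and Δx = v₀Δt + ½aΔt²; chain segment to segment.
0–6 s: v starts -1 m/s; Δx = -1·6 + ½·3·6² = 48 m; v ends 17 m/s.
6–10 s: v starts 17 m/s; Δx = 17·4 + ½·4·4² = 100 m; v ends 33 m/s.
10–14 s: v starts 33 m/s; Δx = 33·4 + ½·-8·4² = 68 m; v ends 1 m/s.
14–19 s: v starts 1 m/s; Δx = 1·5 + ½·6·5² = 80 m; v ends 31 m/s.
x(19) = 3 + Σ Δx = 299 m.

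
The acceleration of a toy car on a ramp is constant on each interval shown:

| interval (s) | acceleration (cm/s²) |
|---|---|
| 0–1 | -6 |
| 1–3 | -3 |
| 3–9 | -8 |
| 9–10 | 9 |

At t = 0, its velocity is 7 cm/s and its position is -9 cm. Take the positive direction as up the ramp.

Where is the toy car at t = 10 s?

On each constant-a segment, Δv = aΔt and Δx = v₀Δt + ½aΔt²; chain segment to segment.
0–1 s: v starts 7 cm/s; Δx = 7·1 + ½·-6·1² = 4 cm; v ends 1 cm/s.
1–3 s: v starts 1 cm/s; Δx = 1·2 + ½·-3·2² = -4 cm; v ends -5 cm/s.
3–9 s: v starts -5 cm/s; Δx = -5·6 + ½·-8·6² = -174 cm; v ends -53 cm/s.
9–10 s: v starts -53 cm/s; Δx = -53·1 + ½·9·1² = -48.5 cm; v ends -44 cm/s.
x(10) = -9 + Σ Δx = -231.5 cm.

-231.5 cm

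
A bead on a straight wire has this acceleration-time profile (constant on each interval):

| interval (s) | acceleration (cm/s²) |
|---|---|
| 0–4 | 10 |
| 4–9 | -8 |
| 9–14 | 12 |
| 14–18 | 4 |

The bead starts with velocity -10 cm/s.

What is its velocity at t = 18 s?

66 cm/s

Δv equals the area under the a-t graph; then v = v₀ + Δv.
0–4 s: 10 × 4 = 40 cm/s
4–9 s: -8 × 5 = -40 cm/s
9–14 s: 12 × 5 = 60 cm/s
14–18 s: 4 × 4 = 16 cm/s
Δv = 76 cm/s, so v(18) = -10 + (76) = 66 cm/s.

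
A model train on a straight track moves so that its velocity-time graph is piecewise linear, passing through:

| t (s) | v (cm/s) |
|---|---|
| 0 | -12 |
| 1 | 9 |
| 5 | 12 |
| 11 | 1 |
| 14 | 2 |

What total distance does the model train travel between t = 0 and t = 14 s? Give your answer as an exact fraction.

Distance (not displacement) is the total path length: add the absolute areas under v-t.
0–1 s: v = 0 at t = 4/7 s; triangle areas 24/7 + 27/14 = 75/14 cm
1–5 s: |½(9 + 12)(4)| = 42 cm
5–11 s: |½(12 + 1)(6)| = 39 cm
11–14 s: |½(1 + 2)(3)| = 4.5 cm
Total distance = 636/7 cm

636/7 cm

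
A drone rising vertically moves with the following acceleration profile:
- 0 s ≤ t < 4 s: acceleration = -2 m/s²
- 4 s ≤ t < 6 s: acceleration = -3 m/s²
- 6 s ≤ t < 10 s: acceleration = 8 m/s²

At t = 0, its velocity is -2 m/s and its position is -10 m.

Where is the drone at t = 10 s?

-60 m

On each constant-a segment, Δv = aΔt and Δx = v₀Δt + ½aΔt²; chain segment to segment.
0–4 s: v starts -2 m/s; Δx = -2·4 + ½·-2·4² = -24 m; v ends -10 m/s.
4–6 s: v starts -10 m/s; Δx = -10·2 + ½·-3·2² = -26 m; v ends -16 m/s.
6–10 s: v starts -16 m/s; Δx = -16·4 + ½·8·4² = 0 m; v ends 16 m/s.
x(10) = -10 + Σ Δx = -60 m.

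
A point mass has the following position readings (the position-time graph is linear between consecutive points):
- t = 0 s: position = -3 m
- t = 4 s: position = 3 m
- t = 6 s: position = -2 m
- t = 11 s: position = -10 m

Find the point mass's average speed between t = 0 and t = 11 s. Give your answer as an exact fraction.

Average speed = (total path length)/(elapsed time); on a piecewise-linear x-t graph the path length is Σ|Δx|.
0–4 s: |Δx| = |3 − -3| = 6 m
4–6 s: |Δx| = |-2 − 3| = 5 m
6–11 s: |Δx| = |-10 − -2| = 8 m
Total path = 19 m; average speed = 19/11 = 19/11 m/s.

19/11 m/s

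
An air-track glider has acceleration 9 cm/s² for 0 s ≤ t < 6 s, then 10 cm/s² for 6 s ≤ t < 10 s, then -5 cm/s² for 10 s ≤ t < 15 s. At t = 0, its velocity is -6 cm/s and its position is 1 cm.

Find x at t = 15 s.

On each constant-a segment, Δv = aΔt and Δx = v₀Δt + ½aΔt²; chain segment to segment.
0–6 s: v starts -6 cm/s; Δx = -6·6 + ½·9·6² = 126 cm; v ends 48 cm/s.
6–10 s: v starts 48 cm/s; Δx = 48·4 + ½·10·4² = 272 cm; v ends 88 cm/s.
10–15 s: v starts 88 cm/s; Δx = 88·5 + ½·-5·5² = 377.5 cm; v ends 63 cm/s.
x(15) = 1 + Σ Δx = 776.5 cm.

776.5 cm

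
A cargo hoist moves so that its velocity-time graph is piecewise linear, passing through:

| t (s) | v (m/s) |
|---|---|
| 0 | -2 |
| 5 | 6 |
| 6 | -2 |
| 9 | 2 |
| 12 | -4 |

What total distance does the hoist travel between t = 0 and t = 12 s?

23 m

Total distance travelled is ∫|v| dt — sum the magnitudes of each area piece.
0–5 s: v = 0 at t = 1.25 s; triangle areas 1.25 + 11.25 = 12.5 m
5–6 s: v = 0 at t = 5.75 s; triangle areas 2.25 + 0.25 = 2.5 m
6–9 s: v = 0 at t = 7.5 s; triangle areas 1.5 + 1.5 = 3 m
9–12 s: v = 0 at t = 10 s; triangle areas 1 + 4 = 5 m
Total distance = 23 m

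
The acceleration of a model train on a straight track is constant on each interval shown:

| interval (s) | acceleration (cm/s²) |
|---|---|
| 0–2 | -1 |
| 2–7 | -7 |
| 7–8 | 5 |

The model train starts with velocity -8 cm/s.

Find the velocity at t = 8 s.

-40 cm/s

Δv equals the area under the a-t graph; then v = v₀ + Δv.
0–2 s: -1 × 2 = -2 cm/s
2–7 s: -7 × 5 = -35 cm/s
7–8 s: 5 × 1 = 5 cm/s
Δv = -32 cm/s, so v(8) = -8 + (-32) = -40 cm/s.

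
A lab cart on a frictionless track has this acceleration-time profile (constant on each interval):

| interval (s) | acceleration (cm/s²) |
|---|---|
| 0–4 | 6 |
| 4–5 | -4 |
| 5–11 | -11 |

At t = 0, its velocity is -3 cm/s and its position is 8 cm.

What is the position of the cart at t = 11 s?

-33 cm

On each constant-a segment, Δv = aΔt and Δx = v₀Δt + ½aΔt²; chain segment to segment.
0–4 s: v starts -3 cm/s; Δx = -3·4 + ½·6·4² = 36 cm; v ends 21 cm/s.
4–5 s: v starts 21 cm/s; Δx = 21·1 + ½·-4·1² = 19 cm; v ends 17 cm/s.
5–11 s: v starts 17 cm/s; Δx = 17·6 + ½·-11·6² = -96 cm; v ends -49 cm/s.
x(11) = 8 + Σ Δx = -33 cm.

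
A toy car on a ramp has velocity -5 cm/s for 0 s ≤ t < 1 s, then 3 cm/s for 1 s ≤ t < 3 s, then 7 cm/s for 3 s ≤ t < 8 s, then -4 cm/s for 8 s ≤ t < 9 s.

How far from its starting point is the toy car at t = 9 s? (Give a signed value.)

Displacement is the signed area under the v-t curve.
0–1 s: -5 × 1 = -5 cm
1–3 s: 3 × 2 = 6 cm
3–8 s: 7 × 5 = 35 cm
8–9 s: -4 × 1 = -4 cm
Net displacement = 32 cm

32 cm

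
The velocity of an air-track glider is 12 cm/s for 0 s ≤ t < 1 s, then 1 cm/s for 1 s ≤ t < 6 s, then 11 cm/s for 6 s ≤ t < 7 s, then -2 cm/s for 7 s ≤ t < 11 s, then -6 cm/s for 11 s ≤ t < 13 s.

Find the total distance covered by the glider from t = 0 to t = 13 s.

48 cm

Total distance travelled is ∫|v| dt — sum the magnitudes of each area piece.
0–1 s: |12| × 1 = 12 cm
1–6 s: |1| × 5 = 5 cm
6–7 s: |11| × 1 = 11 cm
7–11 s: |-2| × 4 = 8 cm
11–13 s: |-6| × 2 = 12 cm
Total distance = 48 cm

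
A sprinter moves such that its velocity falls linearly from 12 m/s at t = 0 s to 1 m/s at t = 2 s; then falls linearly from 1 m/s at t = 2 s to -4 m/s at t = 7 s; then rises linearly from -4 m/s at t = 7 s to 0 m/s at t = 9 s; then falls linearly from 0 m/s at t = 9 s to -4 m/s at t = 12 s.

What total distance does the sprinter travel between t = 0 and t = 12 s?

Total distance travelled is ∫|v| dt — sum the magnitudes of each area piece.
0–2 s: |½(12 + 1)(2)| = 13 m
2–7 s: v = 0 at t = 3 s; triangle areas 0.5 + 8 = 8.5 m
7–9 s: |½(-4 + 0)(2)| = 4 m
9–12 s: |½(0 + -4)(3)| = 6 m
Total distance = 31.5 m

31.5 m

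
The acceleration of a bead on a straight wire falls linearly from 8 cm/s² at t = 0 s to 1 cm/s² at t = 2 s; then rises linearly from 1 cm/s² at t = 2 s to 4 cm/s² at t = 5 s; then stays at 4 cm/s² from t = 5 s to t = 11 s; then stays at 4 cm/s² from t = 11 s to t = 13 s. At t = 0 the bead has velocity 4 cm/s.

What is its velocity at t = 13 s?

Δv equals the area under the a-t graph; then v = v₀ + Δv.
0–2 s: ½(8 + 1)(2) = 9 cm/s
2–5 s: ½(1 + 4)(3) = 7.5 cm/s
5–11 s: 4 × 6 = 24 cm/s
11–13 s: 4 × 2 = 8 cm/s
Δv = 48.5 cm/s, so v(13) = 4 + (48.5) = 52.5 cm/s.

52.5 cm/s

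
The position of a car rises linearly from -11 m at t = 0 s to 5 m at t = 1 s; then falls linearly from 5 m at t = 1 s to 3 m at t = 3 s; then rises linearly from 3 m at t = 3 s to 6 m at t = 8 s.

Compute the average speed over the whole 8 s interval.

Average speed = (total path length)/(elapsed time); on a piecewise-linear x-t graph the path length is Σ|Δx|.
0–1 s: |Δx| = |5 − -11| = 16 m
1–3 s: |Δx| = |3 − 5| = 2 m
3–8 s: |Δx| = |6 − 3| = 3 m
Total path = 21 m; average speed = 21/8 = 2.625 m/s.

2.625 m/s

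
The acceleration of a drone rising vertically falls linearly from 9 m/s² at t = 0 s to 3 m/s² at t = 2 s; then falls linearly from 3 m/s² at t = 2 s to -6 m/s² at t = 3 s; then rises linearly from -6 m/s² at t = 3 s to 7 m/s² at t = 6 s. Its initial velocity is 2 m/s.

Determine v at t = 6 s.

14 m/s

Δv equals the area under the a-t graph; then v = v₀ + Δv.
0–2 s: ½(9 + 3)(2) = 12 m/s
2–3 s: ½(3 + -6)(1) = -1.5 m/s
3–6 s: ½(-6 + 7)(3) = 1.5 m/s
Δv = 12 m/s, so v(6) = 2 + (12) = 14 m/s.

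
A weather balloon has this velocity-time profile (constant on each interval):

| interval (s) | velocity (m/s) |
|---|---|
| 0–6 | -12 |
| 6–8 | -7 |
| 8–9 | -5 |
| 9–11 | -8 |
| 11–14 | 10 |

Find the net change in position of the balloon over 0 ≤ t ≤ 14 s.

Displacement is the signed area under the v-t curve.
0–6 s: -12 × 6 = -72 m
6–8 s: -7 × 2 = -14 m
8–9 s: -5 × 1 = -5 m
9–11 s: -8 × 2 = -16 m
11–14 s: 10 × 3 = 30 m
Net displacement = -77 m

-77 m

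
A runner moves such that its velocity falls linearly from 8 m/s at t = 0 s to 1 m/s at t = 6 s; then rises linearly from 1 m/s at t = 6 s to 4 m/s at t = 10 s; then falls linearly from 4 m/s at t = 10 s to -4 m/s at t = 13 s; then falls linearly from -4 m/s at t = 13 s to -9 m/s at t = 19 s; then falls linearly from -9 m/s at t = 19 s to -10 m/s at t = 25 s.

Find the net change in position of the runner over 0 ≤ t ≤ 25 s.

-59 m

Net displacement equals the area under the velocity-time graph (areas below the axis count negative).
0–6 s: ½(8 + 1)(6) = 27 m
6–10 s: ½(1 + 4)(4) = 10 m
10–13 s: ½(4 + -4)(3) = 0 m
13–19 s: ½(-4 + -9)(6) = -39 m
19–25 s: ½(-9 + -10)(6) = -57 m
Net displacement = -59 m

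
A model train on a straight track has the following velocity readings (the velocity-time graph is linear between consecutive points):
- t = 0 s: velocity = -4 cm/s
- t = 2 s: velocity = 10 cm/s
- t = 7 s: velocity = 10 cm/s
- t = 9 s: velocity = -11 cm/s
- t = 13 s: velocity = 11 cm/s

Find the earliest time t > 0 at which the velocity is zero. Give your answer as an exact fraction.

t = 4/7 s

v changes sign on 0–2 s (from -4 to 10); the graph is linear there, so v = 0 at t = 0 + (4)·(2 − 0)/(10 − -4) = 4/7 s.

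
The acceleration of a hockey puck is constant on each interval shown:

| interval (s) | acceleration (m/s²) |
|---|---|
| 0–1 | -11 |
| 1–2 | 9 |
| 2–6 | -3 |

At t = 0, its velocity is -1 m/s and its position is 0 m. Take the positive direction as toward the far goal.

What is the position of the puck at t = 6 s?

-50 m

On each constant-a segment, Δv = aΔt and Δx = v₀Δt + ½aΔt²; chain segment to segment.
0–1 s: v starts -1 m/s; Δx = -1·1 + ½·-11·1² = -6.5 m; v ends -12 m/s.
1–2 s: v starts -12 m/s; Δx = -12·1 + ½·9·1² = -7.5 m; v ends -3 m/s.
2–6 s: v starts -3 m/s; Δx = -3·4 + ½·-3·4² = -36 m; v ends -15 m/s.
x(6) = 0 + Σ Δx = -50 m.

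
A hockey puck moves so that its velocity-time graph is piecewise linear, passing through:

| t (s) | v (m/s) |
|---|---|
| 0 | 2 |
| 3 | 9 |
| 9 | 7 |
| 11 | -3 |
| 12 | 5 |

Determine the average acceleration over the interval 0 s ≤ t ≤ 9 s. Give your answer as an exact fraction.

Average acceleration = Δv/Δt = (7 − 2)/(9 − 0) = 5/9 m/s².

5/9 m/s²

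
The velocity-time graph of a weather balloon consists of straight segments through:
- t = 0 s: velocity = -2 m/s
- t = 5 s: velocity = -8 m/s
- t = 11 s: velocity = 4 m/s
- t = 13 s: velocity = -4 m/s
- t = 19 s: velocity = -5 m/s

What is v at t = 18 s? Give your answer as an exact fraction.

On 13–19 s the graph is linear from -4 to -5 m/s: v(18) = -4 + (-5 − -4)·(18 − 13)/(19 − 13) = -29/6 m/s.

-29/6 m/s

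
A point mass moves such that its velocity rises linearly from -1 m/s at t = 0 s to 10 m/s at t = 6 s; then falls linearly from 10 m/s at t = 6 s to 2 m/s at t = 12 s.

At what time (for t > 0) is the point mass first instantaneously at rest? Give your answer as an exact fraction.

v changes sign on 0–6 s (from -1 to 10); the graph is linear there, so v = 0 at t = 0 + (1)·(6 − 0)/(10 − -1) = 6/11 s.

t = 6/11 s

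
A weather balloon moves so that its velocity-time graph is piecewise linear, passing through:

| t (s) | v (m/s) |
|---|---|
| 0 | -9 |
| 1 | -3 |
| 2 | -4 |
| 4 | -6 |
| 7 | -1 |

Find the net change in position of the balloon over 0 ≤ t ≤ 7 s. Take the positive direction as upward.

Displacement is the signed area under the v-t curve.
0–1 s: ½(-9 + -3)(1) = -6 m
1–2 s: ½(-3 + -4)(1) = -3.5 m
2–4 s: ½(-4 + -6)(2) = -10 m
4–7 s: ½(-6 + -1)(3) = -10.5 m
Net displacement = -30 m

-30 m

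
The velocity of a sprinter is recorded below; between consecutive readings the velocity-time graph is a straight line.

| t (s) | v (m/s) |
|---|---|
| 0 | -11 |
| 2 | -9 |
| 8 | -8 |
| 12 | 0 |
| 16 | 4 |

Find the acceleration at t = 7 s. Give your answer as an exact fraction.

Acceleration is the slope of the v-t graph on 2–8 s: (-8 − -9)/(8 − 2) = 1/6 m/s².

1/6 m/s²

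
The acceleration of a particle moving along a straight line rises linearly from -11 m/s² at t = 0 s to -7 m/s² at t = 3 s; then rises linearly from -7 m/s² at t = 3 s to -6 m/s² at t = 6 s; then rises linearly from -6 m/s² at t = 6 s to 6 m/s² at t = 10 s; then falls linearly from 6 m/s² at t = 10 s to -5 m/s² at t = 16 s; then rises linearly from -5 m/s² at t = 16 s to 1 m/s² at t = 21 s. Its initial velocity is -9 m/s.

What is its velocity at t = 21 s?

Δv equals the area under the a-t graph; then v = v₀ + Δv.
0–3 s: ½(-11 + -7)(3) = -27 m/s
3–6 s: ½(-7 + -6)(3) = -19.5 m/s
6–10 s: ½(-6 + 6)(4) = 0 m/s
10–16 s: ½(6 + -5)(6) = 3 m/s
16–21 s: ½(-5 + 1)(5) = -10 m/s
Δv = -53.5 m/s, so v(21) = -9 + (-53.5) = -62.5 m/s.

-62.5 m/s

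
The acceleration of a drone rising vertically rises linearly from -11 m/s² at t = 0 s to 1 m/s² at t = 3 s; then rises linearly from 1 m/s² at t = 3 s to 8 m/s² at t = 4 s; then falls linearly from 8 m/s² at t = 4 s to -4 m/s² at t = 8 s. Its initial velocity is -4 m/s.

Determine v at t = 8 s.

Δv equals the area under the a-t graph; then v = v₀ + Δv.
0–3 s: ½(-11 + 1)(3) = -15 m/s
3–4 s: ½(1 + 8)(1) = 4.5 m/s
4–8 s: ½(8 + -4)(4) = 8 m/s
Δv = -2.5 m/s, so v(8) = -4 + (-2.5) = -6.5 m/s.

-6.5 m/s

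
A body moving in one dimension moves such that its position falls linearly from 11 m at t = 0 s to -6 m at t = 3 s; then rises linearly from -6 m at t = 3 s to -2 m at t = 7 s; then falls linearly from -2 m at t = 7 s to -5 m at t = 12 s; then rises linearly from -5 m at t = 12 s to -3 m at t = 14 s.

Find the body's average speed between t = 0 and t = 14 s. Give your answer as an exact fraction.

13/7 m/s

Average speed = (total path length)/(elapsed time); on a piecewise-linear x-t graph the path length is Σ|Δx|.
0–3 s: |Δx| = |-6 − 11| = 17 m
3–7 s: |Δx| = |-2 − -6| = 4 m
7–12 s: |Δx| = |-5 − -2| = 3 m
12–14 s: |Δx| = |-3 − -5| = 2 m
Total path = 26 m; average speed = 26/14 = 13/7 m/s.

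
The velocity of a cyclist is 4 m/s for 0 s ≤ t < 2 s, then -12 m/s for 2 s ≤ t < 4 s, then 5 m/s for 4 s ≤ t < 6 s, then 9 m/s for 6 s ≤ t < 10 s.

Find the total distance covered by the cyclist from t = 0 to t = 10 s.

Total distance travelled is ∫|v| dt — sum the magnitudes of each area piece.
0–2 s: |4| × 2 = 8 m
2–4 s: |-12| × 2 = 24 m
4–6 s: |5| × 2 = 10 m
6–10 s: |9| × 4 = 36 m
Total distance = 78 m

78 m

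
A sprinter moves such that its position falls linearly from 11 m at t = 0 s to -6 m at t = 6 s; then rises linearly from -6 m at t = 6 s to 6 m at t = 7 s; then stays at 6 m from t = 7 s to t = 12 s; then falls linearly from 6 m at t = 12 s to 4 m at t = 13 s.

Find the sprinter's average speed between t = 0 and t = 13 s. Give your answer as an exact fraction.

Average speed = (total path length)/(elapsed time); on a piecewise-linear x-t graph the path length is Σ|Δx|.
0–6 s: |Δx| = |-6 − 11| = 17 m
6–7 s: |Δx| = |6 − -6| = 12 m
7–12 s: |Δx| = |6 − 6| = 0 m
12–13 s: |Δx| = |4 − 6| = 2 m
Total path = 31 m; average speed = 31/13 = 31/13 m/s.

31/13 m/s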